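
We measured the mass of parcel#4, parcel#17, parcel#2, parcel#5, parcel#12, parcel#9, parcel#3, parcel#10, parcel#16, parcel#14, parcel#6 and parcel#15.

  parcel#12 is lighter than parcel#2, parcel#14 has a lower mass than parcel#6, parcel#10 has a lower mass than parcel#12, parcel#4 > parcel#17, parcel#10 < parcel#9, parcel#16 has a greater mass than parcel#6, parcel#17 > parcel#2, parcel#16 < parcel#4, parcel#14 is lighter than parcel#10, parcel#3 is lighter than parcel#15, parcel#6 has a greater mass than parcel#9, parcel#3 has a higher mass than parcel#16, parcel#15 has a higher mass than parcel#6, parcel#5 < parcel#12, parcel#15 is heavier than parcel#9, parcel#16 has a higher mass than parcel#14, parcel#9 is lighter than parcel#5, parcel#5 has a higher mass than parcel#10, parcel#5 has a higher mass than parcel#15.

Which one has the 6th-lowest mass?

parcel#3

Chaining the given pairs: parcel#14 < parcel#10 < parcel#9 < parcel#6 < parcel#16 < parcel#3 < parcel#15 < parcel#5 < parcel#12 < parcel#2 < parcel#17 < parcel#4.
Counting 6 from the smallest end gives parcel#3.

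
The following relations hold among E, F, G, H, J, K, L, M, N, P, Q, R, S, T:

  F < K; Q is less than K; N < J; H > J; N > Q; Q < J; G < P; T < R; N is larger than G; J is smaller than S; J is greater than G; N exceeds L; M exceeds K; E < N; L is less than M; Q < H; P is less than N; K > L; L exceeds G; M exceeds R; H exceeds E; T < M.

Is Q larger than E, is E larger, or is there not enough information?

undetermined

Following every chain through E: above E we get N, J, S, H.
Q is not reached, and no chain runs the other way from Q to E.
So the given relations leave the order of E and Q undetermined.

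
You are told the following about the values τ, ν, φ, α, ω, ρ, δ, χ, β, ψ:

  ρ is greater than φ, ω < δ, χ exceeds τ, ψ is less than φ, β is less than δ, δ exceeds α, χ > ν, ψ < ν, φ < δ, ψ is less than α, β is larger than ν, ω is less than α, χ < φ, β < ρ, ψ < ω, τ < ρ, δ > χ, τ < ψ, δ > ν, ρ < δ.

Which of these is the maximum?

δ

τ is not greatest since τ < χ; ψ is not greatest since ψ < φ; ω is not greatest since ω < α; α is not greatest since α < δ; ν is not greatest since ν < δ; χ is not greatest since χ < φ; φ is not greatest since φ < ρ; β is not greatest since β < δ; ρ is not greatest since ρ < δ.
Only δ has nothing above it, so δ is the maximum.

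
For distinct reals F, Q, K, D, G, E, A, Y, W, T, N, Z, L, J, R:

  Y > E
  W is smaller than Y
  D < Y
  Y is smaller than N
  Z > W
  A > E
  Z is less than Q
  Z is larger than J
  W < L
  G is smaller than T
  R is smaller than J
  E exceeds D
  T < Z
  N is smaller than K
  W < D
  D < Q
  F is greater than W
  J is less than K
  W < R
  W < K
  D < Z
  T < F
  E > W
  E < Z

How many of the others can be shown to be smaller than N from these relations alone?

4

Directly below N: Y.
One step further: W, D, E (4 so far).
No other element is forced below N by the given relations, so the count is 4.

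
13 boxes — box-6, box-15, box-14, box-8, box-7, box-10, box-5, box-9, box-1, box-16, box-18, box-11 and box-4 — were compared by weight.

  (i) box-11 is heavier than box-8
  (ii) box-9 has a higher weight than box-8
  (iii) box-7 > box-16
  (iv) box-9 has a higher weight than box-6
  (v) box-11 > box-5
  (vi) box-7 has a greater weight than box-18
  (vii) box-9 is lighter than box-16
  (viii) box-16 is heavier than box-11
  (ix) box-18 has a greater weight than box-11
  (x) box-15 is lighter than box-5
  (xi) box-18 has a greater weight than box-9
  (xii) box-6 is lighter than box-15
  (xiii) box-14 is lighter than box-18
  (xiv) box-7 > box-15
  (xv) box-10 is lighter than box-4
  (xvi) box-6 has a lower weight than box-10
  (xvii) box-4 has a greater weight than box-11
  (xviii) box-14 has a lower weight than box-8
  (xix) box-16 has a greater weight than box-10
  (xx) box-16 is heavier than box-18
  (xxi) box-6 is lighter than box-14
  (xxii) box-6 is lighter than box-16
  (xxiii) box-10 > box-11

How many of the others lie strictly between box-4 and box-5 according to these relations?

Chaining upward from box-5 reaches: box-11, box-10, box-18, box-16, box-7.
Chaining downward from box-4 reaches: box-6, box-14, box-15, box-8, box-11, box-10.
Strictly between box-5 and box-4 are those in both lists: box-11, box-10 — 2 elements.

2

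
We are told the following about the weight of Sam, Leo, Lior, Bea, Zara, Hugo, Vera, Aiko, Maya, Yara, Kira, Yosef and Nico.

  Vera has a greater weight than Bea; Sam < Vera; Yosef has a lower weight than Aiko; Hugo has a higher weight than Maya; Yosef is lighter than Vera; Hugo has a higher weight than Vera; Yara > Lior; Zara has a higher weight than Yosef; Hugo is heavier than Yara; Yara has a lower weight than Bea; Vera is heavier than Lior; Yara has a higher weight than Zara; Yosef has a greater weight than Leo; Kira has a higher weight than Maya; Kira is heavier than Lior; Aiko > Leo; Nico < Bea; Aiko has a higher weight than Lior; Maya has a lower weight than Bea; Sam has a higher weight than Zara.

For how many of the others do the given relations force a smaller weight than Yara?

The elements the relations force below Yara are Leo, Yosef, Lior, Zara — no chain reaches any other.
That is 4.

4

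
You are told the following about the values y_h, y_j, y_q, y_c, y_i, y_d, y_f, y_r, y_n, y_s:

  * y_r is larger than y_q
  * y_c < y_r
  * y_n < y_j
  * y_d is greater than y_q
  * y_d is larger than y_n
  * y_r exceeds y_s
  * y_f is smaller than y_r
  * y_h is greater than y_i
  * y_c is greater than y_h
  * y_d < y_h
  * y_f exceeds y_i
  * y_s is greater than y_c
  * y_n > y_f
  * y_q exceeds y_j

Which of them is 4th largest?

Chaining the given pairs: y_i < y_f < y_n < y_j < y_q < y_d < y_h < y_c < y_s < y_r.
Counting 4 from the largest end gives y_h.

y_h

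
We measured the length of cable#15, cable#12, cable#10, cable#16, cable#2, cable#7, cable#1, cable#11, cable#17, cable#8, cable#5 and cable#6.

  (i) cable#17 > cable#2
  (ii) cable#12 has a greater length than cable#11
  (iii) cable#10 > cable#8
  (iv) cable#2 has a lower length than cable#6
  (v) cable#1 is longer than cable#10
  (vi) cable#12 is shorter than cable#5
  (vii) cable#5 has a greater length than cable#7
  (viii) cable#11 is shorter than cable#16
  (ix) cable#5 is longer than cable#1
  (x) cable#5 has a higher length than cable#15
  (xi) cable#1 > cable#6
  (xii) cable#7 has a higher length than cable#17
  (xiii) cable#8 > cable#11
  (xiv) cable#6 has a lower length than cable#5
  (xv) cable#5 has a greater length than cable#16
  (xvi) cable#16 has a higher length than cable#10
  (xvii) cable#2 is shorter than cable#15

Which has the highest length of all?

cable#5

Chaining downward from cable#5: directly below it, cable#6, cable#16, cable#12, cable#1, cable#7, cable#15; then cable#2, cable#11, cable#10, cable#17; then cable#8.
That covers every other element, and nothing is given above cable#5, so cable#5 is the highest length.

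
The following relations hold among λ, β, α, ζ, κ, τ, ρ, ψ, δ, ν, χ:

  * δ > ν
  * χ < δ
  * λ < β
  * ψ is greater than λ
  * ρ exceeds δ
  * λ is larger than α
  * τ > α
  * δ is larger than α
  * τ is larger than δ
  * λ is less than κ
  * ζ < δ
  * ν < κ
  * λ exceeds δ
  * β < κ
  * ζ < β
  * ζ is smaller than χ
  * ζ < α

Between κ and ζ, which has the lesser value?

The relevant relations are ζ < χ; χ < δ; δ < λ; λ < β; β < κ.
Chaining these gives ζ < χ < δ < λ < β < κ.
So ζ < κ; ζ is the smaller of the two.

ζ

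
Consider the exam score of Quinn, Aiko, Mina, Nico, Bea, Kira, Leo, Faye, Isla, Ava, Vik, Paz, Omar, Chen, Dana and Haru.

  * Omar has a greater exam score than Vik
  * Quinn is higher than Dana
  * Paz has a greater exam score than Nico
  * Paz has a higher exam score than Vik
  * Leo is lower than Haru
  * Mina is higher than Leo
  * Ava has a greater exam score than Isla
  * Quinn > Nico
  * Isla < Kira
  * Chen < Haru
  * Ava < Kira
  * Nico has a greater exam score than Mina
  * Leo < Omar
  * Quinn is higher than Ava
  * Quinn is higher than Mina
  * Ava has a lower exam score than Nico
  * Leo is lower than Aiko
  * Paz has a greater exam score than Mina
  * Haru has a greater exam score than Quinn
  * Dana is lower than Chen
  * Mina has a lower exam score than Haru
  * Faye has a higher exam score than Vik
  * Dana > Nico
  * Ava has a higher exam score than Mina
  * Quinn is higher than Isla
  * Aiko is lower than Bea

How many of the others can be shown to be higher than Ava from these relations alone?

7

From Ava the given relations immediately reach Nico, Quinn, Kira.
From those, Dana, Paz, Haru — 6 in total.
From those, Chen — 7 in total.
Nothing else is reachable above Ava; 7 in all.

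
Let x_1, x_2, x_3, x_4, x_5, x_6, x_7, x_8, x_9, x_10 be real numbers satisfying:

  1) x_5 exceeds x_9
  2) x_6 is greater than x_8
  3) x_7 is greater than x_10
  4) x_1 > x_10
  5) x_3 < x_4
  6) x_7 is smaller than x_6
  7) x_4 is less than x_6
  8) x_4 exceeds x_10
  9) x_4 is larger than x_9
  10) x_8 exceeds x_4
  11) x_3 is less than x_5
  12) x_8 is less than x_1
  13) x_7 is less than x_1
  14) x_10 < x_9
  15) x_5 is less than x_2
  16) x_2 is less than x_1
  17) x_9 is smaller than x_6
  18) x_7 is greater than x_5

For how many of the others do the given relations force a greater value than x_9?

7

The elements the relations force above x_9 are x_5, x_7, x_4, x_2, x_8, x_1, x_6 — no chain reaches any other.
That is 7.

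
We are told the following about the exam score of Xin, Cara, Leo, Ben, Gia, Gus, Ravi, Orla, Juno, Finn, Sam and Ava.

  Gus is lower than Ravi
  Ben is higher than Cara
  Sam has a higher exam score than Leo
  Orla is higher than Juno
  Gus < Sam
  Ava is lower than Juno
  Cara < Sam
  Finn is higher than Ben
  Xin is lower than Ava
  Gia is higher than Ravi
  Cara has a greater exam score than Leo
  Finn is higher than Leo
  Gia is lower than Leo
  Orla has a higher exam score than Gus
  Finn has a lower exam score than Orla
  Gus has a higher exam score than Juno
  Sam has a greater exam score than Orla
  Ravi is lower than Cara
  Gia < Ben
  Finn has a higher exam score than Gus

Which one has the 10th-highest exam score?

Juno

Chaining the given pairs: Xin < Ava < Juno < Gus < Ravi < Gia < Leo < Cara < Ben < Finn < Orla < Sam.
The 10th largest is Juno.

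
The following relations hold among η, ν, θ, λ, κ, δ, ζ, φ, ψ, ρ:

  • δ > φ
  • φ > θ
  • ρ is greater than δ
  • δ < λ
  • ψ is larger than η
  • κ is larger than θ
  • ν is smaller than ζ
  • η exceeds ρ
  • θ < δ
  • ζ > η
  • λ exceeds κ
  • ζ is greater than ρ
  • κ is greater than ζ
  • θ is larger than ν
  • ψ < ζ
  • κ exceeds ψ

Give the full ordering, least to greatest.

ν < θ < φ < δ < ρ < η < ψ < ζ < κ < λ

Nothing is placed below ν, so it is least; from there ν < θ; θ < φ; φ < δ; δ < ρ; ρ < η; η < ψ; ψ < ζ; ζ < κ; κ < λ, each given directly.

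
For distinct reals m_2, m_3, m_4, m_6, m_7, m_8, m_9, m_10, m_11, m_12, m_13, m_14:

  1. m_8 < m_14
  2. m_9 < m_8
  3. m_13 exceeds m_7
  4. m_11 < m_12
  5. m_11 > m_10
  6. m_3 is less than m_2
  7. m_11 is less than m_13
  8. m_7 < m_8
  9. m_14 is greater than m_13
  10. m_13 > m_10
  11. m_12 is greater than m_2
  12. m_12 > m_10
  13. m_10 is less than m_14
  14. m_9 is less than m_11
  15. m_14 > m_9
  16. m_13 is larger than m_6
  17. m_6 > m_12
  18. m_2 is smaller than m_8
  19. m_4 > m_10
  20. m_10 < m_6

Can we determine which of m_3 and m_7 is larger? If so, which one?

Following every chain through m_7: above m_7 we get m_8, m_13, m_14.
m_3 is not reached, and no chain runs the other way from m_3 to m_7.
So the given relations leave the order of m_7 and m_3 undetermined.

undetermined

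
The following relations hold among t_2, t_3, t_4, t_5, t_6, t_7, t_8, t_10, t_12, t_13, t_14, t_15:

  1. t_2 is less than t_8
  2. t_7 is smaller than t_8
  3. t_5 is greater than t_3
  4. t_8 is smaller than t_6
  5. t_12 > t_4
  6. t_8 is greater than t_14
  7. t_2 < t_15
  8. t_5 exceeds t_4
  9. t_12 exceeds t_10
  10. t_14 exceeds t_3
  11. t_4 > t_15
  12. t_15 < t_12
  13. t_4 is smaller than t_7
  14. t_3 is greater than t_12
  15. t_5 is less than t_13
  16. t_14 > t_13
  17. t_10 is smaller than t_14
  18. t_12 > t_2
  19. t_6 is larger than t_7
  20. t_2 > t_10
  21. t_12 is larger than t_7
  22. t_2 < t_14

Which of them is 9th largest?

Chaining the given pairs: t_10 < t_2 < t_15 < t_4 < t_7 < t_12 < t_3 < t_5 < t_13 < t_14 < t_8 < t_6.
The 9th largest is t_4.

t_4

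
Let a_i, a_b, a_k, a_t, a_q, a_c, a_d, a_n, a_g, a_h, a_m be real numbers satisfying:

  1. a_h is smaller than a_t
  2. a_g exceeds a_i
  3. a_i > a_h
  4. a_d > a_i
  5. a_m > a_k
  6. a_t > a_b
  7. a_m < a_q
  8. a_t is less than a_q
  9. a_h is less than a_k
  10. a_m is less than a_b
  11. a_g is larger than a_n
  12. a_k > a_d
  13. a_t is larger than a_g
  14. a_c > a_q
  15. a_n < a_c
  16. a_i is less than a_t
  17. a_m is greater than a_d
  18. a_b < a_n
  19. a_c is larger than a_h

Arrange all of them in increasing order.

The consecutive links are each given: a_h < a_i; a_i < a_d; a_d < a_k; a_k < a_m; a_m < a_b; a_b < a_n; a_n < a_g; a_g < a_t; a_t < a_q; a_q < a_c.

a_h < a_i < a_d < a_k < a_m < a_b < a_n < a_g < a_t < a_q < a_c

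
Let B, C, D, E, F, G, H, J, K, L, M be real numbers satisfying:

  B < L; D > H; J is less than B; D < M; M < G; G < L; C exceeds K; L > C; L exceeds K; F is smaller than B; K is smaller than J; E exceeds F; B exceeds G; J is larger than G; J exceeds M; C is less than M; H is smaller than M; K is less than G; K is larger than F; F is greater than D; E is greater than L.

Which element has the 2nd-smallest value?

The consecutive relations fix a unique order: H < D < F < K < C < M < G < J < B < L < E.
Counting 2 from the smallest end gives D.

D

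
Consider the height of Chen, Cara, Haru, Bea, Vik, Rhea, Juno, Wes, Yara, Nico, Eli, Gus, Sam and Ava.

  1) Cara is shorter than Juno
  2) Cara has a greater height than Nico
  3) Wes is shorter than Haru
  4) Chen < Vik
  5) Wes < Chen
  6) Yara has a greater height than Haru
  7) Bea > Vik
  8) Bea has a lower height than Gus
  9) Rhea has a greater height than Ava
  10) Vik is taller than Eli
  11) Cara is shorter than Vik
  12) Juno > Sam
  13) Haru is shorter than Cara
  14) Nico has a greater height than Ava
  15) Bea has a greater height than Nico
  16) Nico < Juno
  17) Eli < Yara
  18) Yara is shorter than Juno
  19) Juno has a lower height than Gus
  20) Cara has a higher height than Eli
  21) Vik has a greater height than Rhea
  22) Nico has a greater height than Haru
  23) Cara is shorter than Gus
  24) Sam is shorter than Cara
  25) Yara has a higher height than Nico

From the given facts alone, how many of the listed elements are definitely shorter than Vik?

From Vik the given relations immediately reach Rhea, Eli, Cara, Chen.
From those, Ava, Wes, Haru, Nico, Sam — 9 in total.
No other element is forced below Vik by the given relations, so the count is 9.

9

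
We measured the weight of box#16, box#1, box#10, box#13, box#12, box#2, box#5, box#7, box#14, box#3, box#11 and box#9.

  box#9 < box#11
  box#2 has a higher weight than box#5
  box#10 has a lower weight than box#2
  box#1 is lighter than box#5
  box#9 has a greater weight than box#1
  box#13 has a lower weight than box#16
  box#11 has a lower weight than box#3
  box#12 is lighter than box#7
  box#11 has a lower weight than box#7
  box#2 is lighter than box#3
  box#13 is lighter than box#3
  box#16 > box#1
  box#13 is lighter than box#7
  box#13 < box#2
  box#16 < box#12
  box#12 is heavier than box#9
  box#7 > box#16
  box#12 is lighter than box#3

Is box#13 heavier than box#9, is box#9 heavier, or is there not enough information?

Following every chain through box#13: above box#13 we get box#16, box#2, box#12, box#3, box#7.
box#9 is not reached, and no chain runs the other way from box#9 to box#13.
So the given relations leave the order of box#13 and box#9 undetermined.

undetermined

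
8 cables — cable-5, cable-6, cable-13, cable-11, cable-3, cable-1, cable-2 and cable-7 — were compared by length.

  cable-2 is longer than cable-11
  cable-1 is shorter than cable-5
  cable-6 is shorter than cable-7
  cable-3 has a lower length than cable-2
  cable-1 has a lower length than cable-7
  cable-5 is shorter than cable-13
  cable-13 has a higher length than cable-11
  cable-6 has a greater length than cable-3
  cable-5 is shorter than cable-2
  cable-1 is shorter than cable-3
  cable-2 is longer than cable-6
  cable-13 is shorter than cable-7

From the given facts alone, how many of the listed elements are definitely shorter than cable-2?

Directly below cable-2: cable-11, cable-3, cable-5, cable-6.
One step further: cable-1 (5 so far).
No other element is forced below cable-2 by the given relations, so the count is 5.

5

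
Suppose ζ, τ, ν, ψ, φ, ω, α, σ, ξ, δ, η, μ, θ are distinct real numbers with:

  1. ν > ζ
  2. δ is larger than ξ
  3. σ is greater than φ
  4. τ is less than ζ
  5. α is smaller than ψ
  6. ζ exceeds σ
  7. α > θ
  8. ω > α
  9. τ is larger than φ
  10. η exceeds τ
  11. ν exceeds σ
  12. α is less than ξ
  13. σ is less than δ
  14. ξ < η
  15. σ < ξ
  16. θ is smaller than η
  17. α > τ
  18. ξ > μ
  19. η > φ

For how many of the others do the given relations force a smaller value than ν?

Directly below ν: σ, ζ.
One step further: φ, τ (4 so far).
Nothing else is reachable below ν; 4 in all.

4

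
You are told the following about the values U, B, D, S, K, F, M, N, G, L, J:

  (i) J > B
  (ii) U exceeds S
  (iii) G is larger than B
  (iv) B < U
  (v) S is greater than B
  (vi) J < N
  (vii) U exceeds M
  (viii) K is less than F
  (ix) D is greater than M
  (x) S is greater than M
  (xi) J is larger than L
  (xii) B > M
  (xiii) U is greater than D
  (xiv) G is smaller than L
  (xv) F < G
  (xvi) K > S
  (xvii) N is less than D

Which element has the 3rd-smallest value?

S

Chaining the given pairs: M < B < S < K < F < G < L < J < N < D < U.
Counting 3 from the smallest end gives S.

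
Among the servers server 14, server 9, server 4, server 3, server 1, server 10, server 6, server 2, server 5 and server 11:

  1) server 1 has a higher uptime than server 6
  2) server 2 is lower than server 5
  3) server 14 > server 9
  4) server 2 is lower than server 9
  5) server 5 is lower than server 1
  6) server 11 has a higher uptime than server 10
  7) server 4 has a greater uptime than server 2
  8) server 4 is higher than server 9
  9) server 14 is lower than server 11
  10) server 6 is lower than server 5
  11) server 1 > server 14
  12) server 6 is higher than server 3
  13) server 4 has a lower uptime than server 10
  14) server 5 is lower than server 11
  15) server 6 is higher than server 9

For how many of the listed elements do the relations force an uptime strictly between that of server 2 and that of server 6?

Chaining upward from server 2 reaches: server 9, server 4, server 14, server 10, server 5, server 11, server 1.
Chaining downward from server 6 reaches: server 3, server 9.
Strictly between server 2 and server 6 are those in both lists: server 9 — 1 element.

1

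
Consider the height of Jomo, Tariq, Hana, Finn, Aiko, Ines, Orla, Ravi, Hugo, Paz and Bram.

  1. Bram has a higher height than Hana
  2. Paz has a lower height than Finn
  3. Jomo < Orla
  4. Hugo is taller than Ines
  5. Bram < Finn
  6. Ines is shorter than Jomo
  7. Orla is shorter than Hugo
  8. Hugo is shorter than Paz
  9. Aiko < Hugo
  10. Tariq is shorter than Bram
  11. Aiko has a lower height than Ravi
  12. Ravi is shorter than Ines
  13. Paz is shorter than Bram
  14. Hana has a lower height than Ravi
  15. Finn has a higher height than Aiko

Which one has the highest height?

Chaining downward from Finn: directly below it, Aiko, Paz, Bram; then Hana, Hugo, Tariq; then Ines, Orla; then Ravi, Jomo.
That covers every other element, and nothing is given above Finn, so Finn is the highest height.

Finn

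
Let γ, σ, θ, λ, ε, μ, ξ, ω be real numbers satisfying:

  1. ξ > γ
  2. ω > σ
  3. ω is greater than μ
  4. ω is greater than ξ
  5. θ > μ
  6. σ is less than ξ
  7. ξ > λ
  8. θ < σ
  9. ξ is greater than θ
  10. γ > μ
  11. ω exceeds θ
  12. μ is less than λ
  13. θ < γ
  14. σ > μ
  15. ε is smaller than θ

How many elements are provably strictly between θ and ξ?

2

The relations place θ below ξ. An element lies strictly between them when it is forced above θ and also forced below ξ.
Above θ: {γ, σ, ω}. Below ξ: {ε, μ, γ, λ, σ}.
Intersection: {γ, σ} — 2.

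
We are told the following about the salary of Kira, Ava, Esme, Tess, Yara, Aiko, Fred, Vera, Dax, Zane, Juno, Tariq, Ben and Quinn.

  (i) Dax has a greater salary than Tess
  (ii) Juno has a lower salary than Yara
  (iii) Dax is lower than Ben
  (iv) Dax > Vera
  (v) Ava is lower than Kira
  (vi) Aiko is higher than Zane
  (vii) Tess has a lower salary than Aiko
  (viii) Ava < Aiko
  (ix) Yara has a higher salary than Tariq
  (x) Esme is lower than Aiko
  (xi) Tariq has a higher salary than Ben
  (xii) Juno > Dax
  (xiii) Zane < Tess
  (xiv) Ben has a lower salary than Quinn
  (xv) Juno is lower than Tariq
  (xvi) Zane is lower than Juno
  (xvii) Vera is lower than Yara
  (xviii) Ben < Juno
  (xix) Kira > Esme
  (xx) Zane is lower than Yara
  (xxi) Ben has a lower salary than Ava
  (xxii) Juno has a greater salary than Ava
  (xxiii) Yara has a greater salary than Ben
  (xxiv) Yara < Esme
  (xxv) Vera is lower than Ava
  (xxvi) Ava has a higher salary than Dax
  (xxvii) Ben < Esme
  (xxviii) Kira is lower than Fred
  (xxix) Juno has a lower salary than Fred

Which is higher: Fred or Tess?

Fred

Tess < Dax and Dax < Ben give Tess < Ben.
With Ben < Ava: Tess < Dax < Ben < Ava.
With Ava < Juno: Tess < Dax < Ben < Ava < Juno.
Then Juno < Yara extends the chain to Yara.
Then Yara < Esme extends the chain to Esme.
With Esme < Kira: Tess < Dax < Ben < Ava < Juno < Yara < Esme < Kira.
With Kira < Fred: Tess < Dax < Ben < Ava < Juno < Yara < Esme < Kira < Fred.
So Tess < Fred; Fred is the higher of the two.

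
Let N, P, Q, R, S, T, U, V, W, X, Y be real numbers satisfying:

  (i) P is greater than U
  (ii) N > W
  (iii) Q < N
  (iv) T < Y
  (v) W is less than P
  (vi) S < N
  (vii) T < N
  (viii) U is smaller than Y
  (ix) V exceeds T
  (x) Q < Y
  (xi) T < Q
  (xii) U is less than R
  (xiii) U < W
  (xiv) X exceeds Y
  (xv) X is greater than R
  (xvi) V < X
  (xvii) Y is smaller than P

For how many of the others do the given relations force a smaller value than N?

5

Directly below N: S, T, W, Q.
One step further: U (5 so far).
No other element is forced below N by the given relations, so the count is 5.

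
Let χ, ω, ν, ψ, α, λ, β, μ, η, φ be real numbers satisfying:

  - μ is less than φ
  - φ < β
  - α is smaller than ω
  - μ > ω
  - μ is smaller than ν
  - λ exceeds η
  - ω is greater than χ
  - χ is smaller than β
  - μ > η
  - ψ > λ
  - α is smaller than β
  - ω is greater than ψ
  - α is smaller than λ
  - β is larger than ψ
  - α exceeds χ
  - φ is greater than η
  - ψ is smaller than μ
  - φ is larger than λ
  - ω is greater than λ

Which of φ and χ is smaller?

Link the given pairs in sequence: χ < α; α < λ; λ < ψ; ψ < ω; ω < μ; μ < φ.
Chaining these gives χ < α < λ < ψ < ω < μ < φ.
So χ < φ; χ is the smaller of the two.

χ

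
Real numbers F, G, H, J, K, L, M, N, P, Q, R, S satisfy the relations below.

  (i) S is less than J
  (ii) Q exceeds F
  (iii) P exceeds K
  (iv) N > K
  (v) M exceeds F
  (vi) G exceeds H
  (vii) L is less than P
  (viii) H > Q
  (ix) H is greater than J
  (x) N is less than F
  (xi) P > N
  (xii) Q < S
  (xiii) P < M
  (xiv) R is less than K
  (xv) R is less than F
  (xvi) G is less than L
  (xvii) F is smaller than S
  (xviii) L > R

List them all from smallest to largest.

Nothing is placed below R, so it is least; from there R < K; K < N; N < F; F < Q; Q < S; S < J; J < H; H < G; G < L; L < P; P < M, each given directly.

R < K < N < F < Q < S < J < H < G < L < P < M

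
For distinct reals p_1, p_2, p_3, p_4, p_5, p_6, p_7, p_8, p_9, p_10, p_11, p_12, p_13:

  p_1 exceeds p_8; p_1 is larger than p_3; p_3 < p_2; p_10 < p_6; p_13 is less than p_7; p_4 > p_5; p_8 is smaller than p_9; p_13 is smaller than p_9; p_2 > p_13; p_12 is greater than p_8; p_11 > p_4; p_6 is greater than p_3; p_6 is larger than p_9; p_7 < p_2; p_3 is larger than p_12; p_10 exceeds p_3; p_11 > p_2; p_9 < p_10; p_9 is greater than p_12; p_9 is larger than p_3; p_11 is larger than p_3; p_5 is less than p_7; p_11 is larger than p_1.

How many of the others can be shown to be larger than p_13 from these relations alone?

6

Directly above p_13: p_7, p_2, p_9.
One step further: p_10, p_11, p_6 (6 so far).
Nothing else is reachable above p_13; 6 in all.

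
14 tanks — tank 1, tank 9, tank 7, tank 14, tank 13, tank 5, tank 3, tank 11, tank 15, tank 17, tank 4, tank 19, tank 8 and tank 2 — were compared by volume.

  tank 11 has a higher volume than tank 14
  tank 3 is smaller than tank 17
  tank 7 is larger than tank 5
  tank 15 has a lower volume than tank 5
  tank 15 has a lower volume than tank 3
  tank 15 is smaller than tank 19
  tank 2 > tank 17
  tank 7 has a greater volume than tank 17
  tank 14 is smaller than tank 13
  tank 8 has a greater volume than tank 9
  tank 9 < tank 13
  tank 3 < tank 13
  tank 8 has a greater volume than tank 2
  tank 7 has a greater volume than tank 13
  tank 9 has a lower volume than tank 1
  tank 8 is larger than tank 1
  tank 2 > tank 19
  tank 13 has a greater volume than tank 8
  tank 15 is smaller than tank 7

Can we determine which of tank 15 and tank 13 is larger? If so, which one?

tank 15 < tank 3 and tank 3 < tank 17 give tank 15 < tank 17.
With tank 17 < tank 2: tank 15 < tank 3 < tank 17 < tank 2.
Then tank 2 < tank 8 extends the chain to tank 8.
With tank 8 < tank 13: tank 15 < tank 3 < tank 17 < tank 2 < tank 8 < tank 13.
So tank 13 is larger.

tank 13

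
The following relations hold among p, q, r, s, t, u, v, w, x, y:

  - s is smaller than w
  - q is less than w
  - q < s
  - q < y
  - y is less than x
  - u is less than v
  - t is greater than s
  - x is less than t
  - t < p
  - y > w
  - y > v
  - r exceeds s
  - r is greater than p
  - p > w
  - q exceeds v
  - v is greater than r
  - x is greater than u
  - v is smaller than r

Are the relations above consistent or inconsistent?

inconsistent

We have r < v stated directly, yet also v < q < s < w < y < x < t < p < r by chaining the others — so v < r. Contradiction.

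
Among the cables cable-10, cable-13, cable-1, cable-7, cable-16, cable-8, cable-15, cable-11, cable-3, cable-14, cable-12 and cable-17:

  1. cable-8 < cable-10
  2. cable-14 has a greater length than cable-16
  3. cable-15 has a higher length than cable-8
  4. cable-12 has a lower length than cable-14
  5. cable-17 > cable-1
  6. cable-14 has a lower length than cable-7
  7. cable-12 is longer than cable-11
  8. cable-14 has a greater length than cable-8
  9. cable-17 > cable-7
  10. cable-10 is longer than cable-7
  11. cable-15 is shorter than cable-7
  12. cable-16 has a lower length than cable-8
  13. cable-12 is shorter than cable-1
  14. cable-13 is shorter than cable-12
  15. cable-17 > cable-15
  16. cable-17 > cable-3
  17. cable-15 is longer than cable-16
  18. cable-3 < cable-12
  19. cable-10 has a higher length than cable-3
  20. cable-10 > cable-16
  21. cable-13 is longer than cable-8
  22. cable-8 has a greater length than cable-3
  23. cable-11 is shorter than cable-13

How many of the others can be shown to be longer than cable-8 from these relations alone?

Directly above cable-8: cable-15, cable-13, cable-14, cable-10.
One step further: cable-12, cable-7, cable-17 (7 so far).
One step further: cable-1 (8 so far).
No other element is forced above cable-8 by the given relations, so the count is 8.

8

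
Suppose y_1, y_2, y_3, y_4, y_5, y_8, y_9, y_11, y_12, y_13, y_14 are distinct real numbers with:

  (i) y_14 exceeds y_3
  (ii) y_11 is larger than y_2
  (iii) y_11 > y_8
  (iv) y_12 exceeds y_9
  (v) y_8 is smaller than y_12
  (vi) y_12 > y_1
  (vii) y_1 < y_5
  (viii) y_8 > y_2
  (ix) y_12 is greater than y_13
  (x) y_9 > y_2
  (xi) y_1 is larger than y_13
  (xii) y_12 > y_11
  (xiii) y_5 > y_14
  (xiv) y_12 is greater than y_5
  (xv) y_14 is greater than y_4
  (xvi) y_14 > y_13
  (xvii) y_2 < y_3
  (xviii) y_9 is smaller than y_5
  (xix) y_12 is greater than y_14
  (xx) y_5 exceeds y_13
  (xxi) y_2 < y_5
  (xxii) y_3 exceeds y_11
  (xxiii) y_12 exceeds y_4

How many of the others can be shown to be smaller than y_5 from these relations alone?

The elements the relations force below y_5 are y_2, y_9, y_13, y_8, y_11, y_1, y_3, y_4, y_14 — no chain reaches any other.
That is 9.

9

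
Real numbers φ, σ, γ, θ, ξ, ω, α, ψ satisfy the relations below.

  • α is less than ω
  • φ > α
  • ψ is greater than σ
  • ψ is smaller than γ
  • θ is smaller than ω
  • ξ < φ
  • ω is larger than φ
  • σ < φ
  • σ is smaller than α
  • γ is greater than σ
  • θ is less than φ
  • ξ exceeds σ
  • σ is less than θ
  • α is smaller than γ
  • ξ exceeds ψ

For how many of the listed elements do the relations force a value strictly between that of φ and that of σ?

4

The relations place σ below φ. An element lies strictly between them when it is forced above σ and also forced below φ.
Above σ: {ψ, θ, α, ξ, ω, γ}. Below φ: {ψ, θ, α, ξ}.
Intersection: {ψ, θ, α, ξ} — 4.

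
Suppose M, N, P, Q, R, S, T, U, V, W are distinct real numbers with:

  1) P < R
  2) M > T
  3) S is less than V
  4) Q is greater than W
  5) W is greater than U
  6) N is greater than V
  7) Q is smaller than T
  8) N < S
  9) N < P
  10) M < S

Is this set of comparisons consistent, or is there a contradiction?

inconsistent

Chaining the given relations yields S < V < N, so S < N. But one relation states N < S. These cannot both hold.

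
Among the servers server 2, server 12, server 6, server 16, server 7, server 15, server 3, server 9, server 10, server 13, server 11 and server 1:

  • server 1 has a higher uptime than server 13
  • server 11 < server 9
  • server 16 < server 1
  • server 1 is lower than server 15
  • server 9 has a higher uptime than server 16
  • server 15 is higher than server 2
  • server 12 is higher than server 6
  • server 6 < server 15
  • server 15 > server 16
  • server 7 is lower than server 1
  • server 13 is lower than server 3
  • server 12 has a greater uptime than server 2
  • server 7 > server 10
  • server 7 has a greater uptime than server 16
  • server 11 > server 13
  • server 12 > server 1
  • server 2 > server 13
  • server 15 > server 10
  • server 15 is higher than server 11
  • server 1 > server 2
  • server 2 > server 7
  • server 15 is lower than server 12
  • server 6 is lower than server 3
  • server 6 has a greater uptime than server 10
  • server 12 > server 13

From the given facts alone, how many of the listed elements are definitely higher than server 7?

4

From server 7 the given relations immediately reach server 2, server 1.
From those, server 15, server 12 — 4 in total.
No other element is forced above server 7 by the given relations, so the count is 4.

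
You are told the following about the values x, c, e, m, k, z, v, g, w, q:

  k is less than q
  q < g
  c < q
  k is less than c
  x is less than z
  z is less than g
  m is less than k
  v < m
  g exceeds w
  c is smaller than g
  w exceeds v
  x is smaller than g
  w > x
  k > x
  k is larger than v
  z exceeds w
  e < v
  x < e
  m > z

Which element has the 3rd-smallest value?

The consecutive relations fix a unique order: x < e < v < w < z < m < k < c < q < g.
The 3rd smallest is v.

v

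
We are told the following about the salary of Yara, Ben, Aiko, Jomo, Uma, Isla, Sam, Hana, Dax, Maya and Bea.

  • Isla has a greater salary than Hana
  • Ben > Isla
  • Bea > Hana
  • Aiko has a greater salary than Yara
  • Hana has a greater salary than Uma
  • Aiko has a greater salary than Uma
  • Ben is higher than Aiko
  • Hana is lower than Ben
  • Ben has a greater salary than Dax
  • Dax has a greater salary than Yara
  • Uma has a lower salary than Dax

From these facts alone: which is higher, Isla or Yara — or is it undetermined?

Following every chain through Yara: above Yara we get Aiko, Dax, Ben.
Isla is not reached, and no chain runs the other way from Isla to Yara.
So the given relations leave the order of Yara and Isla undetermined.

undetermined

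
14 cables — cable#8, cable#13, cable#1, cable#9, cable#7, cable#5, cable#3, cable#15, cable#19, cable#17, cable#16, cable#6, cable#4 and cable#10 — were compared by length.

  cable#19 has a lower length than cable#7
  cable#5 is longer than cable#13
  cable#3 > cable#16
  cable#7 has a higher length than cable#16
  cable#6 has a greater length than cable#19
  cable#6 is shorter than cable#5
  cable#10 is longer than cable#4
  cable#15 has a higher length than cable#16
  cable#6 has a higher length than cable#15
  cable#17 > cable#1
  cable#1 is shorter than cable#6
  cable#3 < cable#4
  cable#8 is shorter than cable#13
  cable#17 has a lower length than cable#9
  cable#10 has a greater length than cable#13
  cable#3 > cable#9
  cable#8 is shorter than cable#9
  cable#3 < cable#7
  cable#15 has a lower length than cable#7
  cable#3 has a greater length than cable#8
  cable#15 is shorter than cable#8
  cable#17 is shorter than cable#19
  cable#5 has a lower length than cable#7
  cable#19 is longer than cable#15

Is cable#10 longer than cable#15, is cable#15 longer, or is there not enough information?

Chaining the given relations: cable#15 < cable#8 < cable#9 < cable#3 < cable#4 < cable#10.
So cable#10 is longer.

cable#10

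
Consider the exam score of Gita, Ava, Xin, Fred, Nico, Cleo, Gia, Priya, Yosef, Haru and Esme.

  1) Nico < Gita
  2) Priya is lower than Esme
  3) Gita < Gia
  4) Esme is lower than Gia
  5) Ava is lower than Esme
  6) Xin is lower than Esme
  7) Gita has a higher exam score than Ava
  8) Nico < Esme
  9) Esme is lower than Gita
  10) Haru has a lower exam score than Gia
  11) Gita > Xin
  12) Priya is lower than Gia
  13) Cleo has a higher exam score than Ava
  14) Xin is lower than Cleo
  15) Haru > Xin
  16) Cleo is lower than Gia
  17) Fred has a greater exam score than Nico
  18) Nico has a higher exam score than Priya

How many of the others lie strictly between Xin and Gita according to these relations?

Chaining upward from Xin reaches: Cleo, Haru, Esme, Gia.
Chaining downward from Gita reaches: Ava, Priya, Nico, Esme.
Strictly between Xin and Gita are those in both lists: Esme — 1 element.

1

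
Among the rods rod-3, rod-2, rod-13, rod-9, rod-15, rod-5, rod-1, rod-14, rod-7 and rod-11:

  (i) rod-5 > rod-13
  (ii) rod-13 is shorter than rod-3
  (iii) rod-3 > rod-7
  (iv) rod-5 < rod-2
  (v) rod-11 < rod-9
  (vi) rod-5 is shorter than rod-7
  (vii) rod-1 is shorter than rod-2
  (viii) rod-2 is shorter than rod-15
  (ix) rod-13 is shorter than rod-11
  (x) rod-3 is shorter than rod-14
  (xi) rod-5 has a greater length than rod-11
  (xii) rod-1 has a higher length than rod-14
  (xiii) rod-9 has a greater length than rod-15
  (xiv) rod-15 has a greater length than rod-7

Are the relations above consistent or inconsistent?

The single ordering rod-13 < rod-11 < rod-5 < rod-7 < rod-3 < rod-14 < rod-1 < rod-2 < rod-15 < rod-9 satisfies every listed relation, so no contradiction arises.

consistent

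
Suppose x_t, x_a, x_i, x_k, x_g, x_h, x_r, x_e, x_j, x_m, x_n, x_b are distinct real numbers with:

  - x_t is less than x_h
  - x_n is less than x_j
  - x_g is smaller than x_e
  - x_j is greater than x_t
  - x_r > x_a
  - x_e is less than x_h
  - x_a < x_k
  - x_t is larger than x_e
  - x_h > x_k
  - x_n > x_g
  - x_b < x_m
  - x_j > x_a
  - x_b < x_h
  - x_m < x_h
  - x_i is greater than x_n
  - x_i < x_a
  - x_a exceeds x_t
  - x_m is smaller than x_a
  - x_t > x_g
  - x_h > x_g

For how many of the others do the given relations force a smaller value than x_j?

From x_j the given relations immediately reach x_n, x_t, x_a.
From those, x_g, x_e, x_i, x_m — 7 in total.
From those, x_b — 8 in total.
No other element is forced below x_j by the given relations, so the count is 8.

8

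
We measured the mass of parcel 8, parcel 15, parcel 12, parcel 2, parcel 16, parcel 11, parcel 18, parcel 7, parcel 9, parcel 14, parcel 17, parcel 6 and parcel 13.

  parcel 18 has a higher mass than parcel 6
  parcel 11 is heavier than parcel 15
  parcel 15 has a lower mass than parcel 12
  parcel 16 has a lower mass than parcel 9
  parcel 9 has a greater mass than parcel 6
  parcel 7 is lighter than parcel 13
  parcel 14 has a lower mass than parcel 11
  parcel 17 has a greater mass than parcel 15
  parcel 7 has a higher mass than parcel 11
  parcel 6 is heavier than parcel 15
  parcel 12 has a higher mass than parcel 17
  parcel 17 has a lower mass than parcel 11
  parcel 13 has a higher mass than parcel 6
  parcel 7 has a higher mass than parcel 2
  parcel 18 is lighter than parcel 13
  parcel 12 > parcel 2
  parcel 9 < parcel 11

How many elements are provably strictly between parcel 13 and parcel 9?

The relations place parcel 9 below parcel 13. An element lies strictly between them when it is forced above parcel 9 and also forced below parcel 13.
Above parcel 9: {parcel 11, parcel 7}. Below parcel 13: {parcel 15, parcel 14, parcel 17, parcel 2, parcel 6, parcel 16, parcel 11, parcel 18, parcel 7}.
Intersection: {parcel 11, parcel 7} — 2.

2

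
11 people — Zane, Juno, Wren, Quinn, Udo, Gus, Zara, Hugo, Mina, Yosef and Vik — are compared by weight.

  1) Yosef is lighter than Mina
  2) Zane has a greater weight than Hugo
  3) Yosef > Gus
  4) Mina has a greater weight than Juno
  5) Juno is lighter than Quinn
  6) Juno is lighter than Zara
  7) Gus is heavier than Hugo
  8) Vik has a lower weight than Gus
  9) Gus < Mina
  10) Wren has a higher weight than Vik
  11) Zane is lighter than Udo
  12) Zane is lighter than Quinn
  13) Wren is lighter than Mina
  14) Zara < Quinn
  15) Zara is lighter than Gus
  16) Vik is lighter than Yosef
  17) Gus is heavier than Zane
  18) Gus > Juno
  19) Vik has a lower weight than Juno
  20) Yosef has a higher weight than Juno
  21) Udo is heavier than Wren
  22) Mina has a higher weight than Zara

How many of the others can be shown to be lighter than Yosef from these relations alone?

Directly below Yosef: Vik, Juno, Gus.
One step further: Hugo, Zane, Zara (6 so far).
No other element is forced below Yosef by the given relations, so the count is 6.

6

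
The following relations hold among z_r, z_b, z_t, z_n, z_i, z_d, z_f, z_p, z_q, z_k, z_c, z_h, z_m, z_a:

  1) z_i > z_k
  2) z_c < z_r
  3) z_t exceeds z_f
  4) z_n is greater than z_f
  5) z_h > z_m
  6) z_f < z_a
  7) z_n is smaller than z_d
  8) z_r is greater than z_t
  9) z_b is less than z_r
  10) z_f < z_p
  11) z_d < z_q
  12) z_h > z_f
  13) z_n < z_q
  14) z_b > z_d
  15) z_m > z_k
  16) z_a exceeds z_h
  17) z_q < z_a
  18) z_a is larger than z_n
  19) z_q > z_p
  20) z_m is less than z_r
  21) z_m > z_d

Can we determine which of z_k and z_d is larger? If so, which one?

undetermined

Following every chain through z_k: above z_k we get z_m, z_h, z_r, z_a, z_i.
z_d is not reached, and no chain runs the other way from z_d to z_k.
So the given relations leave the order of z_k and z_d undetermined.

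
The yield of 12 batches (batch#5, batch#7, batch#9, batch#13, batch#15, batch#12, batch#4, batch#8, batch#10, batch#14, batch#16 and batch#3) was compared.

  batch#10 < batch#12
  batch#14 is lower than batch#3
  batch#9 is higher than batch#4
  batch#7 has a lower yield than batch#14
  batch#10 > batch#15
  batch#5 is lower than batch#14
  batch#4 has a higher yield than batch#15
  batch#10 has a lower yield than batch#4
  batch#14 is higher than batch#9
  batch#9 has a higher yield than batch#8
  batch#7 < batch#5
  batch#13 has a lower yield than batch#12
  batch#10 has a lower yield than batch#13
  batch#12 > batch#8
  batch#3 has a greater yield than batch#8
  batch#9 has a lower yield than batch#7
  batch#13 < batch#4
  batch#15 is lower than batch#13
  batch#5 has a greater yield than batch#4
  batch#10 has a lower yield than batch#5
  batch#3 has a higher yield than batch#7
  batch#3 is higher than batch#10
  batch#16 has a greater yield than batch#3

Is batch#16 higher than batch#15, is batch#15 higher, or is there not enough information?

batch#15 < batch#13 and batch#13 < batch#4 give batch#15 < batch#4.
With batch#4 < batch#9: batch#15 < batch#13 < batch#4 < batch#9.
Then batch#9 < batch#7 extends the chain to batch#7.
Then batch#7 < batch#5 extends the chain to batch#5.
Then batch#5 < batch#14 extends the chain to batch#14.
With batch#14 < batch#3: batch#15 < batch#13 < batch#4 < batch#9 < batch#7 < batch#5 < batch#14 < batch#3.
With batch#3 < batch#16: batch#15 < batch#13 < batch#4 < batch#9 < batch#7 < batch#5 < batch#14 < batch#3 < batch#16.
So batch#16 is higher.

batch#16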